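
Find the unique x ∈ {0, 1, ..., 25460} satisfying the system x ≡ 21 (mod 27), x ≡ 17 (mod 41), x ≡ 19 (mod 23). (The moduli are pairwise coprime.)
The moduli 27, 41, 23 are pairwise coprime, so by the CRT there is a unique solution mod 27·41·23 = 25461.
Solve by successive substitution. Start with x ≡ 21 (mod 27).
  Combine with x ≡ 17 (mod 41): write x = 21 + 27·t and require 21 + 27·t ≡ 17 (mod 41), i.e. 27·t ≡ 17 − 21 ≡ 37 (mod 41). Since 27^(−1) ≡ 38 (mod 41), t ≡ 38·37 ≡ 12 (mod 41). So x ≡ 21 + 27·12 = 345 (mod 1107).
  Combine with x ≡ 19 (mod 23): write x = 345 + 1107·t and require 345 + 1107·t ≡ 19 (mod 23), i.e. 1107·t ≡ 19 − 345 ≡ 19 (mod 23). Since 1107^(−1) ≡ 8 (mod 23) (1107 ≡ 3 (mod 23)), t ≡ 8·19 ≡ 14 (mod 23). So x ≡ 345 + 1107·14 = 15843 (mod 25461).
Unique solution in [0, 25461): x = 15843.

Final answer: x ≡ 15843 (mod 25461); the representative in [0, 25461) is 15843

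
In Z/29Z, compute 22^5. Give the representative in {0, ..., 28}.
13

Use repeated squaring. Binary(5) = 101. Walk through the bits of the exponent 5 left-to-right: at each bit after the leading one, square the running value, then multiply by 22 if the bit is 1 (always reducing mod 29):
  bit 1 = 1 (leading): start with 22.
  bit 2 = 0: square 22^2 = 484 ≡ 20 (mod 29).
  bit 3 = 1: square 20^2 = 400 ≡ 23; bit is 1, so multiply 23·22 = 506 ≡ 13 (mod 29).
Final value: 22^5 ≡ 13 (mod 29).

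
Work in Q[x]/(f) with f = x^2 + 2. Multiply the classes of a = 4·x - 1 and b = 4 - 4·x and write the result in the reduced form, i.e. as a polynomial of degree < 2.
a · b ≡ 20·x + 28 (mod f(x))

First multiply in Q[x] without reducing: a · b = -16·x^2 + 20·x - 4. Now divide by f(x) = x^2 + 2, eliminating the leading term at each step:
  leading term -16·x^2: subtract (-16)·f(x) = -16·x^2 - 32, leaving 20·x + 28
The degree is now < 2, so this is the remainder. Hence a · b ≡ 20·x + 28 in Q[x]/(f).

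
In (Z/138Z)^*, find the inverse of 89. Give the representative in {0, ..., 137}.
Apply the extended Euclidean algorithm to (138, 89), tracking rows (r, s, t) with s·138 + t·89 = r. Each division r_prev = q·r_cur + r_new produces the new row as (previous row) − q·(current row):
  row A: (138, 1, 0)   [1·138 + 0·89 = 138]
  row B: (89, 0, 1)   [0·138 + 1·89 = 89]
  138 = 1·89 + 49   → row C = row A − 1·row B = (49, 1, −1)   [check: 1·138 − 1·89 = 49]
  89 = 1·49 + 40   → row D = row B − 1·row C = (40, −1, 2)   [check: −1·138 + 2·89 = 40]
  49 = 1·40 + 9   → row E = row C − 1·row D = (9, 2, −3)   [check: 2·138 − 3·89 = 9]
  40 = 4·9 + 4   → row F = row D − 4·row E = (4, −9, 14)   [check: −9·138 + 14·89 = 4]
  9 = 2·4 + 1   → row G = row E − 2·row F = (1, 20, −31)   [check: 20·138 − 31·89 = 1]
  4 = 4·1 + 0   → remainder 0, stop. gcd = 1 (last nonzero row G).
The gcd is 1, so 89 is invertible mod 138. The last nonzero row gives 20·138 − 31·89 = 1, so t = −31. So 89^(−1) ≡ −31 ≡ 107 (mod 138). Verify: 89 · 107 = 9523 ≡ 1 (mod 138). ✓

Final answer: 89^(−1) ≡ 107 (mod 138)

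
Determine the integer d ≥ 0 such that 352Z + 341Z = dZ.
In the PID Z, (a, b) is generated by gcd(a, b). Compute gcd(352, 341) with the extended Euclidean algorithm, tracking rows (r, s, t) with s·352 + t·341 = r:
  row A: (352, 1, 0)   [1·352 + 0·341 = 352]
  row B: (341, 0, 1)   [0·352 + 1·341 = 341]
  352 = 1·341 + 11   → row C = row A − 1·row B = (11, 1, −1)   [check: 1·352 − 1·341 = 11]
  341 = 31·11 + 0   → remainder 0, stop. gcd = 11 (last nonzero row C).
So gcd(352, 341) = 11, with Bézout identity 1·352 − 1·341 = 11. Containment (⊇): the Bézout identity exhibits 11 as an element of (352, 341), giving (11) ⊆ (352, 341). Containment (⊆): since 11 | 352 and 11 | 341 (352 = 11·32, 341 = 11·31), every Z-linear combination of 352 and 341 is divisible by 11, so (352, 341) ⊆ (11). Therefore (352, 341) = (11), d = 11.

Final answer: (352, 341) = (11); d = 11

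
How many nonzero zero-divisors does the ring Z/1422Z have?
Z/1422Z has 953 nonzero zero-divisors

In Z/1422Z each nonzero element is either a unit (gcd with 1422 is 1) or a zero-divisor (gcd > 1). The number of units is φ(1422): factorise 1422 = 2 · 3^2 · 79, so φ(1422) = (2 − 1) · (3^2 − 3^1) · (79 − 1) = 1 · 6 · 78 = 468. The nonzero elements number 1422 − 1 = 1421. Hence the nonzero zero-divisors number 1421 − 468 = 953.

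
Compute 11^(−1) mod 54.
Apply the extended Euclidean algorithm to (54, 11), tracking rows (r, s, t) with s·54 + t·11 = r. Each division r_prev = q·r_cur + r_new produces the new row as (previous row) − q·(current row):
  row A: (54, 1, 0)   [1·54 + 0·11 = 54]
  row B: (11, 0, 1)   [0·54 + 1·11 = 11]
  54 = 4·11 + 10   → row C = row A − 4·row B = (10, 1, −4)   [check: 1·54 − 4·11 = 10]
  11 = 1·10 + 1   → row D = row B − 1·row C = (1, −1, 5)   [check: −1·54 + 5·11 = 1]
  10 = 10·1 + 0   → remainder 0, stop. gcd = 1 (last nonzero row D).
The gcd is 1, so 11 is invertible mod 54. The last nonzero row gives −1·54 + 5·11 = 1, so t = 5. So 11^(−1) ≡ 5 (mod 54). Verify: 11 · 5 = 55 ≡ 1 (mod 54). ✓

Final answer: 11^(−1) ≡ 5 (mod 54)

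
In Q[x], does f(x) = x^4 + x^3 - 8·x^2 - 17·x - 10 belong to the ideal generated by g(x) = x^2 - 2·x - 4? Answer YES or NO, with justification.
In Q[x] the ideal (g) consists of all multiples of g, so f ∈ (g) iff g | f, i.e. iff the remainder of f on division by g is 0. Divide f by g (g is monic, so eliminate the leading term of the running remainder at each step):
  leading term x^4: subtract (x^2)·g(x) = x^4 - 2·x^3 - 4·x^2, leaving 3·x^3 - 4·x^2 - 17·x - 10
  leading term 3·x^3: subtract (3·x)·g(x) = 3·x^3 - 6·x^2 - 12·x, leaving 2·x^2 - 5·x - 10
  leading term 2·x^2: subtract (2)·g(x) = 2·x^2 - 4·x - 8, leaving -x - 2
The remainder r(x) = -x - 2 ≠ 0 (and deg r < deg g), so g ∤ f, i.e. f ∉ (g).

Final answer: NO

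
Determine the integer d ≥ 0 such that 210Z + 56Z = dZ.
In the PID Z, (a, b) is generated by gcd(a, b). Compute gcd(210, 56) with the extended Euclidean algorithm, tracking rows (r, s, t) with s·210 + t·56 = r:
  row A: (210, 1, 0)   [1·210 + 0·56 = 210]
  row B: (56, 0, 1)   [0·210 + 1·56 = 56]
  210 = 3·56 + 42   → row C = row A − 3·row B = (42, 1, −3)   [check: 1·210 − 3·56 = 42]
  56 = 1·42 + 14   → row D = row B − 1·row C = (14, −1, 4)   [check: −1·210 + 4·56 = 14]
  42 = 3·14 + 0   → remainder 0, stop. gcd = 14 (last nonzero row D).
So gcd(210, 56) = 14, with Bézout identity −1·210 + 4·56 = 14. Containment (⊇): the Bézout identity exhibits 14 as an element of (210, 56), giving (14) ⊆ (210, 56). Containment (⊆): since 14 | 210 and 14 | 56 (210 = 14·15, 56 = 14·4), every Z-linear combination of 210 and 56 is divisible by 14, so (210, 56) ⊆ (14). Therefore (210, 56) = (14), d = 14.

Final answer: (210, 56) = (14); d = 14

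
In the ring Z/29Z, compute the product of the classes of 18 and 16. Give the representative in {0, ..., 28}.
27

Both factors are already reduced mod 29. 18 · 16 = 288. Dividing by 29: 288 = 9·29 + 27. So (18 · 16) mod 29 = 27.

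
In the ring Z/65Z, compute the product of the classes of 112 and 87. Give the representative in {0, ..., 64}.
59

Reduce the factors first: 112 ≡ 47, 87 ≡ 22 (mod 65), so 112 · 87 ≡ 47 · 22 (mod 65). 47 · 22 = 1034. Dividing by 65: 1034 = 15·65 + 59. So (112 · 87) mod 65 = 59.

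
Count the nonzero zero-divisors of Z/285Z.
Z/285Z has 140 nonzero zero-divisors

In Z/285Z each nonzero element is either a unit (gcd with 285 is 1) or a zero-divisor (gcd > 1). The number of units is φ(285): factorise 285 = 3 · 5 · 19, so φ(285) = (3 − 1) · (5 − 1) · (19 − 1) = 2 · 4 · 18 = 144. The nonzero elements number 285 − 1 = 284. Hence the nonzero zero-divisors number 284 − 144 = 140.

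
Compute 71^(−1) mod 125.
71^(−1) ≡ 81 (mod 125)

Apply the extended Euclidean algorithm to (125, 71), tracking rows (r, s, t) with s·125 + t·71 = r. Each division r_prev = q·r_cur + r_new produces the new row as (previous row) − q·(current row):
  row A: (125, 1, 0)   [1·125 + 0·71 = 125]
  row B: (71, 0, 1)   [0·125 + 1·71 = 71]
  125 = 1·71 + 54   → row C = row A − 1·row B = (54, 1, −1)   [check: 1·125 − 1·71 = 54]
  71 = 1·54 + 17   → row D = row B − 1·row C = (17, −1, 2)   [check: −1·125 + 2·71 = 17]
  54 = 3·17 + 3   → row E = row C − 3·row D = (3, 4, −7)   [check: 4·125 − 7·71 = 3]
  17 = 5·3 + 2   → row F = row D − 5·row E = (2, −21, 37)   [check: −21·125 + 37·71 = 2]
  3 = 1·2 + 1   → row G = row E − 1·row F = (1, 25, −44)   [check: 25·125 − 44·71 = 1]
  2 = 2·1 + 0   → remainder 0, stop. gcd = 1 (last nonzero row G).
The gcd is 1, so 71 is invertible mod 125. The last nonzero row gives 25·125 − 44·71 = 1, so t = −44. So 71^(−1) ≡ −44 ≡ 81 (mod 125). Verify: 71 · 81 = 5751 ≡ 1 (mod 125). ✓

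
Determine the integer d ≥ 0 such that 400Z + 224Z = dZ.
In the PID Z, (a, b) is generated by gcd(a, b). Compute gcd(400, 224) with the extended Euclidean algorithm, tracking rows (r, s, t) with s·400 + t·224 = r:
  row A: (400, 1, 0)   [1·400 + 0·224 = 400]
  row B: (224, 0, 1)   [0·400 + 1·224 = 224]
  400 = 1·224 + 176   → row C = row A − 1·row B = (176, 1, −1)   [check: 1·400 − 1·224 = 176]
  224 = 1·176 + 48   → row D = row B − 1·row C = (48, −1, 2)   [check: −1·400 + 2·224 = 48]
  176 = 3·48 + 32   → row E = row C − 3·row D = (32, 4, −7)   [check: 4·400 − 7·224 = 32]
  48 = 1·32 + 16   → row F = row D − 1·row E = (16, −5, 9)   [check: −5·400 + 9·224 = 16]
  32 = 2·16 + 0   → remainder 0, stop. gcd = 16 (last nonzero row F).
So gcd(400, 224) = 16, with Bézout identity −5·400 + 9·224 = 16. Containment (⊇): the Bézout identity exhibits 16 as an element of (400, 224), giving (16) ⊆ (400, 224). Containment (⊆): since 16 | 400 and 16 | 224 (400 = 16·25, 224 = 16·14), every Z-linear combination of 400 and 224 is divisible by 16, so (400, 224) ⊆ (16). Therefore (400, 224) = (16), d = 16.

Final answer: (400, 224) = (16); d = 16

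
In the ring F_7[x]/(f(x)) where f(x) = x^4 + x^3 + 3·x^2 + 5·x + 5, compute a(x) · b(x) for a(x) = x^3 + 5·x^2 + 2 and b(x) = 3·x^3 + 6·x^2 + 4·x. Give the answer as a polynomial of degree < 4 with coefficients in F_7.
a · b ≡ 6·x^3 + 5·x^2 + 2·x (mod f(x))

Multiply as integer polynomials: a · b = 3·x^6 + 21·x^5 + 34·x^4 + 26·x^3 + 12·x^2 + 8·x. Reducing coefficients mod 7: a · b ≡ 3·x^6 + 6·x^4 + 5·x^3 + 5·x^2 + x. Now divide by f(x) = x^4 + x^3 + 3·x^2 + 5·x + 5 in F_7[x], eliminating the leading term at each step:
  leading term 3·x^6: subtract (3·x^2)·f(x) = 3·x^6 + 3·x^5 + 2·x^4 + x^3 + x^2, leaving 4·x^5 + 4·x^4 + 4·x^3 + 4·x^2 + x (coefficients mod 7)
  leading term 4·x^5: subtract (4·x)·f(x) = 4·x^5 + 4·x^4 + 5·x^3 + 6·x^2 + 6·x, leaving 6·x^3 + 5·x^2 + 2·x (coefficients mod 7)
The degree is now < 4, so this is the remainder. Hence a · b ≡ 6·x^3 + 5·x^2 + 2·x in F_7[x]/(f).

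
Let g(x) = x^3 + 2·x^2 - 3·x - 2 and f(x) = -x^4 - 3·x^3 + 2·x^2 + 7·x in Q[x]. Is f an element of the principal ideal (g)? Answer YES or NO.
NO

In Q[x] the ideal (g) consists of all multiples of g, so f ∈ (g) iff g | f, i.e. iff the remainder of f on division by g is 0. Divide f by g (g is monic, so eliminate the leading term of the running remainder at each step):
  leading term -x^4: subtract (-x)·g(x) = -x^4 - 2·x^3 + 3·x^2 + 2·x, leaving -x^3 - x^2 + 5·x
  leading term -x^3: subtract (-1)·g(x) = -x^3 - 2·x^2 + 3·x + 2, leaving x^2 + 2·x - 2
The remainder r(x) = x^2 + 2·x - 2 ≠ 0 (and deg r < deg g), so g ∤ f, i.e. f ∉ (g).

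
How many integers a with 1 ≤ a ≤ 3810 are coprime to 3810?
The number of a ∈ {1, ..., 3810} with gcd(a, 3810) = 1 is by definition Euler's totient φ(3810). φ is multiplicative, with φ(p^e) = p^e − p^(e−1). Factorise 3810 = 2 · 3 · 5 · 127. Then
  φ(3810) = (2 − 1) · (3 − 1) · (5 − 1) · (127 − 1) = 1 · 2 · 4 · 126 = 1008.
So there are 1008 such integers.

Final answer: 1008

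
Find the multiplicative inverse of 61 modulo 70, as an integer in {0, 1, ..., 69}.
Apply the extended Euclidean algorithm to (70, 61), tracking rows (r, s, t) with s·70 + t·61 = r. Each division r_prev = q·r_cur + r_new produces the new row as (previous row) − q·(current row):
  row A: (70, 1, 0)   [1·70 + 0·61 = 70]
  row B: (61, 0, 1)   [0·70 + 1·61 = 61]
  70 = 1·61 + 9   → row C = row A − 1·row B = (9, 1, −1)   [check: 1·70 − 1·61 = 9]
  61 = 6·9 + 7   → row D = row B − 6·row C = (7, −6, 7)   [check: −6·70 + 7·61 = 7]
  9 = 1·7 + 2   → row E = row C − 1·row D = (2, 7, −8)   [check: 7·70 − 8·61 = 2]
  7 = 3·2 + 1   → row F = row D − 3·row E = (1, −27, 31)   [check: −27·70 + 31·61 = 1]
  2 = 2·1 + 0   → remainder 0, stop. gcd = 1 (last nonzero row F).
The gcd is 1, so 61 is invertible mod 70. The last nonzero row gives −27·70 + 31·61 = 1, so t = 31. So 61^(−1) ≡ 31 (mod 70). Verify: 61 · 31 = 1891 ≡ 1 (mod 70). ✓

Final answer: 61^(−1) ≡ 31 (mod 70)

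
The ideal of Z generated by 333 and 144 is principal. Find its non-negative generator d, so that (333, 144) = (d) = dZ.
(333, 144) = (9); d = 9

In the PID Z, (a, b) is generated by gcd(a, b). Compute gcd(333, 144) with the extended Euclidean algorithm, tracking rows (r, s, t) with s·333 + t·144 = r:
  row A: (333, 1, 0)   [1·333 + 0·144 = 333]
  row B: (144, 0, 1)   [0·333 + 1·144 = 144]
  333 = 2·144 + 45   → row C = row A − 2·row B = (45, 1, −2)   [check: 1·333 − 2·144 = 45]
  144 = 3·45 + 9   → row D = row B − 3·row C = (9, −3, 7)   [check: −3·333 + 7·144 = 9]
  45 = 5·9 + 0   → remainder 0, stop. gcd = 9 (last nonzero row D).
So gcd(333, 144) = 9, with Bézout identity −3·333 + 7·144 = 9. Containment (⊇): the Bézout identity exhibits 9 as an element of (333, 144), giving (9) ⊆ (333, 144). Containment (⊆): since 9 | 333 and 9 | 144 (333 = 9·37, 144 = 9·16), every Z-linear combination of 333 and 144 is divisible by 9, so (333, 144) ⊆ (9). Therefore (333, 144) = (9), d = 9.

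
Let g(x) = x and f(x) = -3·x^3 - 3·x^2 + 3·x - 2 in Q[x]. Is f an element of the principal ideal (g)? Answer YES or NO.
NO

In Q[x] the ideal (g) consists of all multiples of g, so f ∈ (g) iff g | f, i.e. iff the remainder of f on division by g is 0. Divide f by g (g is monic, so eliminate the leading term of the running remainder at each step):
  leading term -3·x^3: subtract (-3·x^2)·g(x) = -3·x^3, leaving -3·x^2 + 3·x - 2
  leading term -3·x^2: subtract (-3·x)·g(x) = -3·x^2, leaving 3·x - 2
  leading term 3·x: subtract (3)·g(x) = 3·x, leaving -2
The remainder r(x) = -2 ≠ 0 (and deg r < deg g), so g ∤ f, i.e. f ∉ (g).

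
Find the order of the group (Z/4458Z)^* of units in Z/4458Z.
(Z/4458Z)^* consists of the classes a with gcd(a, 4458) = 1, so its order is φ(4458). φ is multiplicative, with φ(p^e) = p^e − p^(e−1). Factorise 4458 = 2 · 3 · 743. Then
  φ(4458) = (2 − 1) · (3 − 1) · (743 − 1) = 1 · 2 · 742 = 1484.
Thus |(Z/4458Z)^*| = 1484.

Final answer: |(Z/4458Z)^*| = 1484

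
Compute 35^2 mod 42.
7

Use repeated squaring. Binary(2) = 10. Walk through the bits of the exponent 2 left-to-right: at each bit after the leading one, square the running value, then multiply by 35 if the bit is 1 (always reducing mod 42):
  bit 1 = 1 (leading): start with 35.
  bit 2 = 0: square 35^2 = 1225 ≡ 7 (mod 42).
Final value: 35^2 ≡ 7 (mod 42).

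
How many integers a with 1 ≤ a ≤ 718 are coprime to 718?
358

The number of a ∈ {1, ..., 718} with gcd(a, 718) = 1 is by definition Euler's totient φ(718). φ is multiplicative, with φ(p^e) = p^e − p^(e−1). Factorise 718 = 2 · 359. Then
  φ(718) = (2 − 1) · (359 − 1) = 1 · 358 = 358.
So there are 358 such integers.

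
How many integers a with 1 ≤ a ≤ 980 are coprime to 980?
336

The number of a ∈ {1, ..., 980} with gcd(a, 980) = 1 is by definition Euler's totient φ(980). φ is multiplicative, with φ(p^e) = p^e − p^(e−1). Factorise 980 = 2^2 · 5 · 7^2. Then
  φ(980) = (2^2 − 2^1) · (5 − 1) · (7^2 − 7^1) = 2 · 4 · 42 = 336.
So there are 336 such integers.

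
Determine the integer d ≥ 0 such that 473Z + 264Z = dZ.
In the PID Z, (a, b) is generated by gcd(a, b). Compute gcd(473, 264) with the extended Euclidean algorithm, tracking rows (r, s, t) with s·473 + t·264 = r:
  row A: (473, 1, 0)   [1·473 + 0·264 = 473]
  row B: (264, 0, 1)   [0·473 + 1·264 = 264]
  473 = 1·264 + 209   → row C = row A − 1·row B = (209, 1, −1)   [check: 1·473 − 1·264 = 209]
  264 = 1·209 + 55   → row D = row B − 1·row C = (55, −1, 2)   [check: −1·473 + 2·264 = 55]
  209 = 3·55 + 44   → row E = row C − 3·row D = (44, 4, −7)   [check: 4·473 − 7·264 = 44]
  55 = 1·44 + 11   → row F = row D − 1·row E = (11, −5, 9)   [check: −5·473 + 9·264 = 11]
  44 = 4·11 + 0   → remainder 0, stop. gcd = 11 (last nonzero row F).
So gcd(473, 264) = 11, with Bézout identity −5·473 + 9·264 = 11. Containment (⊇): the Bézout identity exhibits 11 as an element of (473, 264), giving (11) ⊆ (473, 264). Containment (⊆): since 11 | 473 and 11 | 264 (473 = 11·43, 264 = 11·24), every Z-linear combination of 473 and 264 is divisible by 11, so (473, 264) ⊆ (11). Therefore (473, 264) = (11), d = 11.

Final answer: (473, 264) = (11); d = 11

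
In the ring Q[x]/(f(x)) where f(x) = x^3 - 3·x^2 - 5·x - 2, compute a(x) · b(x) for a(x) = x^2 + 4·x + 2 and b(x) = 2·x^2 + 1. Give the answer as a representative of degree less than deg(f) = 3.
a · b ≡ 57·x^2 + 78·x + 30 (mod f(x))

First multiply in Q[x] without reducing: a · b = 2·x^4 + 8·x^3 + 5·x^2 + 4·x + 2. Now divide by f(x) = x^3 - 3·x^2 - 5·x - 2, eliminating the leading term at each step:
  leading term 2·x^4: subtract (2·x)·f(x) = 2·x^4 - 6·x^3 - 10·x^2 - 4·x, leaving 14·x^3 + 15·x^2 + 8·x + 2
  leading term 14·x^3: subtract (14)·f(x) = 14·x^3 - 42·x^2 - 70·x - 28, leaving 57·x^2 + 78·x + 30
The degree is now < 3, so this is the remainder. Hence a · b ≡ 57·x^2 + 78·x + 30 in Q[x]/(f).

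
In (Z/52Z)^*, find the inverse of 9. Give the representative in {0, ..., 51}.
Apply the extended Euclidean algorithm to (52, 9), tracking rows (r, s, t) with s·52 + t·9 = r. Each division r_prev = q·r_cur + r_new produces the new row as (previous row) − q·(current row):
  row A: (52, 1, 0)   [1·52 + 0·9 = 52]
  row B: (9, 0, 1)   [0·52 + 1·9 = 9]
  52 = 5·9 + 7   → row C = row A − 5·row B = (7, 1, −5)   [check: 1·52 − 5·9 = 7]
  9 = 1·7 + 2   → row D = row B − 1·row C = (2, −1, 6)   [check: −1·52 + 6·9 = 2]
  7 = 3·2 + 1   → row E = row C − 3·row D = (1, 4, −23)   [check: 4·52 − 23·9 = 1]
  2 = 2·1 + 0   → remainder 0, stop. gcd = 1 (last nonzero row E).
The gcd is 1, so 9 is invertible mod 52. The last nonzero row gives 4·52 − 23·9 = 1, so t = −23. So 9^(−1) ≡ −23 ≡ 29 (mod 52). Verify: 9 · 29 = 261 ≡ 1 (mod 52). ✓

Final answer: 9^(−1) ≡ 29 (mod 52)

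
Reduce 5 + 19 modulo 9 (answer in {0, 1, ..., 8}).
6

Reduce the summands first: 19 ≡ 1 (mod 9), so 5 + 19 ≡ 5 + 1 (mod 9). 5 + 1 = 6; 6 = 0·9 + 6, so (5 + 19) mod 9 = 6.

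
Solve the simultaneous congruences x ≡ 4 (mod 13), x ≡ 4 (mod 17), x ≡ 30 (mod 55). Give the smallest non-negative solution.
x ≡ 5750 (mod 12155); the representative in [0, 12155) is 5750

The moduli 13, 17, 55 are pairwise coprime, so by the CRT there is a unique solution mod 13·17·55 = 12155.
Solve by successive substitution. Start with x ≡ 4 (mod 13).
  Combine with x ≡ 4 (mod 17): write x = 4 + 13·t and require 4 + 13·t ≡ 4 (mod 17), i.e. 13·t ≡ 4 − 4 ≡ 0 (mod 17). Since 13^(−1) ≡ 4 (mod 17), t ≡ 4·0 ≡ 0 (mod 17). So x ≡ 4 + 13·0 = 4 (mod 221).
  Combine with x ≡ 30 (mod 55): write x = 4 + 221·t and require 4 + 221·t ≡ 30 (mod 55), i.e. 221·t ≡ 30 − 4 ≡ 26 (mod 55). Since 221^(−1) ≡ 1 (mod 55) (221 ≡ 1 (mod 55)), t ≡ 1·26 ≡ 26 (mod 55). So x ≡ 4 + 221·26 = 5750 (mod 12155).
Unique solution in [0, 12155): x = 5750.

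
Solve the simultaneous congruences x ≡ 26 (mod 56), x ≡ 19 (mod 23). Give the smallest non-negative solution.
The moduli 56, 23 are pairwise coprime, so by the CRT there is a unique solution mod 56·23 = 1288.
Solve by successive substitution. Start with x ≡ 26 (mod 56).
  Combine with x ≡ 19 (mod 23): write x = 26 + 56·t and require 26 + 56·t ≡ 19 (mod 23), i.e. 56·t ≡ 19 − 26 ≡ 16 (mod 23). Since 56^(−1) ≡ 7 (mod 23) (56 ≡ 10 (mod 23)), t ≡ 7·16 ≡ 20 (mod 23). So x ≡ 26 + 56·20 = 1146 (mod 1288).
Unique solution in [0, 1288): x = 1146.

Final answer: x ≡ 1146 (mod 1288); the representative in [0, 1288) is 1146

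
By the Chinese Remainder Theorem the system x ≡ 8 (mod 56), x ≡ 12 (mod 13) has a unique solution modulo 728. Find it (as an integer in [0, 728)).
The moduli 56, 13 are pairwise coprime, so by the CRT there is a unique solution mod 56·13 = 728.
Solve by successive substitution. Start with x ≡ 8 (mod 56).
  Combine with x ≡ 12 (mod 13): write x = 8 + 56·t and require 8 + 56·t ≡ 12 (mod 13), i.e. 56·t ≡ 12 − 8 ≡ 4 (mod 13). Since 56^(−1) ≡ 10 (mod 13) (56 ≡ 4 (mod 13)), t ≡ 10·4 ≡ 1 (mod 13). So x ≡ 8 + 56·1 = 64 (mod 728).
Unique solution in [0, 728): x = 64.

Final answer: x ≡ 64 (mod 728); the representative in [0, 728) is 64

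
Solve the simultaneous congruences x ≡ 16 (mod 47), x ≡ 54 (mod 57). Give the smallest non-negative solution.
x ≡ 909 (mod 2679); the representative in [0, 2679) is 909

The moduli 47, 57 are pairwise coprime, so by the CRT there is a unique solution mod 47·57 = 2679.
Solve by successive substitution. Start with x ≡ 16 (mod 47).
  Combine with x ≡ 54 (mod 57): write x = 16 + 47·t and require 16 + 47·t ≡ 54 (mod 57), i.e. 47·t ≡ 54 − 16 ≡ 38 (mod 57). Since 47^(−1) ≡ 17 (mod 57), t ≡ 17·38 ≡ 19 (mod 57). So x ≡ 16 + 47·19 = 909 (mod 2679).
Unique solution in [0, 2679): x = 909.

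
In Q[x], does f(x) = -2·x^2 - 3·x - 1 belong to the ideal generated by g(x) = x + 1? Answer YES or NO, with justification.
In Q[x] the ideal (g) consists of all multiples of g, so f ∈ (g) iff g | f, i.e. iff the remainder of f on division by g is 0. Divide f by g (g is monic, so eliminate the leading term of the running remainder at each step):
  leading term -2·x^2: subtract (-2·x)·g(x) = -2·x^2 - 2·x, leaving -x - 1
  leading term -x: subtract (-1)·g(x) = -x - 1, leaving 0
The remainder is 0, so f(x) = g(x) · h(x) with h(x) = -2·x - 1. Hence g | f, i.e. f ∈ (g).

Final answer: YES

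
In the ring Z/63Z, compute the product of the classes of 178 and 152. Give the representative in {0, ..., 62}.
29

Reduce the factors first: 178 ≡ 52, 152 ≡ 26 (mod 63), so 178 · 152 ≡ 52 · 26 (mod 63). 52 · 26 = 1352. Dividing by 63: 1352 = 21·63 + 29. So (178 · 152) mod 63 = 29.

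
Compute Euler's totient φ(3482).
φ is multiplicative, with φ(p^e) = p^e − p^(e−1). Factorise 3482 = 2 · 1741. Then
  φ(3482) = (2 − 1) · (1741 − 1) = 1 · 1740 = 1740.

Final answer: φ(3482) = 1740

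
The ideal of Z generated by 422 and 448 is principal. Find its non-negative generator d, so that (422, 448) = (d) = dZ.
In the PID Z, (a, b) is generated by gcd(a, b). Compute gcd(448, 422) with the extended Euclidean algorithm, tracking rows (r, s, t) with s·448 + t·422 = r:
  row A: (448, 1, 0)   [1·448 + 0·422 = 448]
  row B: (422, 0, 1)   [0·448 + 1·422 = 422]
  448 = 1·422 + 26   → row C = row A − 1·row B = (26, 1, −1)   [check: 1·448 − 1·422 = 26]
  422 = 16·26 + 6   → row D = row B − 16·row C = (6, −16, 17)   [check: −16·448 + 17·422 = 6]
  26 = 4·6 + 2   → row E = row C − 4·row D = (2, 65, −69)   [check: 65·448 − 69·422 = 2]
  6 = 3·2 + 0   → remainder 0, stop. gcd = 2 (last nonzero row E).
So gcd(422, 448) = 2, with Bézout identity 65·448 − 69·422 = 2. Containment (⊇): the Bézout identity exhibits 2 as an element of (422, 448), giving (2) ⊆ (422, 448). Containment (⊆): since 2 | 422 and 2 | 448 (422 = 2·211, 448 = 2·224), every Z-linear combination of 422 and 448 is divisible by 2, so (422, 448) ⊆ (2). Therefore (422, 448) = (2), d = 2.

Final answer: (422, 448) = (2); d = 2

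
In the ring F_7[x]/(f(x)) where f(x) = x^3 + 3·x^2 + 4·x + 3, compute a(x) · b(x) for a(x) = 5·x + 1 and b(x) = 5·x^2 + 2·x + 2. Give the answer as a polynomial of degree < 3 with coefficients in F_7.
Multiply as integer polynomials: a · b = 25·x^3 + 15·x^2 + 12·x + 2. Reducing coefficients mod 7: a · b ≡ 4·x^3 + x^2 + 5·x + 2. Now divide by f(x) = x^3 + 3·x^2 + 4·x + 3 in F_7[x], eliminating the leading term at each step:
  leading term 4·x^3: subtract (4)·f(x) = 4·x^3 + 5·x^2 + 2·x + 5, leaving 3·x^2 + 3·x + 4 (coefficients mod 7)
The degree is now < 3, so this is the remainder. Hence a · b ≡ 3·x^2 + 3·x + 4 in F_7[x]/(f).

Final answer: a · b ≡ 3·x^2 + 3·x + 4 (mod f(x))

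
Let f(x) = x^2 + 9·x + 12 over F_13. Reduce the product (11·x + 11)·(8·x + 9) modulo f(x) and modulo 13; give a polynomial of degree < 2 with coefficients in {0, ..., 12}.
Multiply as integer polynomials: a · b = 88·x^2 + 187·x + 99. Reducing coefficients mod 13: a · b ≡ 10·x^2 + 5·x + 8. Now divide by f(x) = x^2 + 9·x + 12 in F_13[x], eliminating the leading term at each step:
  leading term 10·x^2: subtract (10)·f(x) = 10·x^2 + 12·x + 3, leaving 6·x + 5 (coefficients mod 13)
The degree is now < 2, so this is the remainder. Hence a · b ≡ 6·x + 5 in F_13[x]/(f).

Final answer: a · b ≡ 6·x + 5 (mod f(x))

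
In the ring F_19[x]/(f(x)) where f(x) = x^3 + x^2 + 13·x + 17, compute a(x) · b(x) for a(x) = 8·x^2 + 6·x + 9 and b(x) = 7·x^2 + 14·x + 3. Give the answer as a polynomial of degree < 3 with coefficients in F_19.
Multiply as integer polynomials: a · b = 56·x^4 + 154·x^3 + 171·x^2 + 144·x + 27. Reducing coefficients mod 19: a · b ≡ 18·x^4 + 2·x^3 + 11·x + 8. Now divide by f(x) = x^3 + x^2 + 13·x + 17 in F_19[x], eliminating the leading term at each step:
  leading term 18·x^4: subtract (18·x)·f(x) = 18·x^4 + 18·x^3 + 6·x^2 + 2·x, leaving 3·x^3 + 13·x^2 + 9·x + 8 (coefficients mod 19)
  leading term 3·x^3: subtract (3)·f(x) = 3·x^3 + 3·x^2 + x + 13, leaving 10·x^2 + 8·x + 14 (coefficients mod 19)
The degree is now < 3, so this is the remainder. Hence a · b ≡ 10·x^2 + 8·x + 14 in F_19[x]/(f).

Final answer: a · b ≡ 10·x^2 + 8·x + 14 (mod f(x))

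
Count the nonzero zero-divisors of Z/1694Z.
Z/1694Z has 1033 nonzero zero-divisors

In Z/1694Z each nonzero element is either a unit (gcd with 1694 is 1) or a zero-divisor (gcd > 1). The number of units is φ(1694): factorise 1694 = 2 · 7 · 11^2, so φ(1694) = (2 − 1) · (7 − 1) · (11^2 − 11^1) = 1 · 6 · 110 = 660. The nonzero elements number 1694 − 1 = 1693. Hence the nonzero zero-divisors number 1693 − 660 = 1033.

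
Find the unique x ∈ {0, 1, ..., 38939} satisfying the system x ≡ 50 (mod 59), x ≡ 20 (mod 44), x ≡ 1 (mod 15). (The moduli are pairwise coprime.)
The moduli 59, 44, 15 are pairwise coprime, so by the CRT there is a unique solution mod 59·44·15 = 38940.
Solve by successive substitution. Start with x ≡ 50 (mod 59).
  Combine with x ≡ 20 (mod 44): write x = 50 + 59·t and require 50 + 59·t ≡ 20 (mod 44), i.e. 59·t ≡ 20 − 50 ≡ 14 (mod 44). Since 59^(−1) ≡ 3 (mod 44) (59 ≡ 15 (mod 44)), t ≡ 3·14 ≡ 42 (mod 44). So x ≡ 50 + 59·42 = 2528 (mod 2596).
  Combine with x ≡ 1 (mod 15): write x = 2528 + 2596·t and require 2528 + 2596·t ≡ 1 (mod 15), i.e. 2596·t ≡ 1 − 2528 ≡ 8 (mod 15). Since 2596^(−1) ≡ 1 (mod 15) (2596 ≡ 1 (mod 15)), t ≡ 1·8 ≡ 8 (mod 15). So x ≡ 2528 + 2596·8 = 23296 (mod 38940).
Unique solution in [0, 38940): x = 23296.

Final answer: x ≡ 23296 (mod 38940); the representative in [0, 38940) is 23296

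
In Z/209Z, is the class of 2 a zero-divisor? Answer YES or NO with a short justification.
NO

gcd(2, 209) = 1, so 2 is a unit in Z/209Z (it has a multiplicative inverse). A unit cannot be a zero-divisor: if 2·b ≡ 0 then multiplying both sides by 2^(−1) gives b ≡ 0. So 2 is not a zero-divisor.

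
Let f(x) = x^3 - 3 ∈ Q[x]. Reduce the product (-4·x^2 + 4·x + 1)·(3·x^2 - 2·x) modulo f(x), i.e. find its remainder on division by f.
a · b ≡ -5·x^2 - 38·x + 60 (mod f(x))

First multiply in Q[x] without reducing: a · b = -12·x^4 + 20·x^3 - 5·x^2 - 2·x. Now divide by f(x) = x^3 - 3, eliminating the leading term at each step:
  leading term -12·x^4: subtract (-12·x)·f(x) = -12·x^4 + 36·x, leaving 20·x^3 - 5·x^2 - 38·x
  leading term 20·x^3: subtract (20)·f(x) = 20·x^3 - 60, leaving -5·x^2 - 38·x + 60
The degree is now < 3, so this is the remainder. Hence a · b ≡ -5·x^2 - 38·x + 60 in Q[x]/(f).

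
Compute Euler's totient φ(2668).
φ is multiplicative, with φ(p^e) = p^e − p^(e−1). Factorise 2668 = 2^2 · 23 · 29. Then
  φ(2668) = (2^2 − 2^1) · (23 − 1) · (29 − 1) = 2 · 22 · 28 = 1232.

Final answer: φ(2668) = 1232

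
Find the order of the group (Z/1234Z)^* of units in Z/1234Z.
|(Z/1234Z)^*| = 616

(Z/1234Z)^* consists of the classes a with gcd(a, 1234) = 1, so its order is φ(1234). φ is multiplicative, with φ(p^e) = p^e − p^(e−1). Factorise 1234 = 2 · 617. Then
  φ(1234) = (2 − 1) · (617 − 1) = 1 · 616 = 616.
Thus |(Z/1234Z)^*| = 616.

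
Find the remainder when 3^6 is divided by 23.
16

Use repeated squaring. Binary(6) = 110. Walk through the bits of the exponent 6 left-to-right: at each bit after the leading one, square the running value, then multiply by 3 if the bit is 1 (always reducing mod 23):
  bit 1 = 1 (leading): start with 3.
  bit 2 = 1: square 3^2 = 9; bit is 1, so multiply 9·3 = 27 ≡ 4 (mod 23).
  bit 3 = 0: square 4^2 = 16 (mod 23).
Final value: 3^6 ≡ 16 (mod 23).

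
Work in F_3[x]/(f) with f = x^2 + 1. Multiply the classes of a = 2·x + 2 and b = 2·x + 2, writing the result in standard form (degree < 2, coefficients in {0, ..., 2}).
a · b ≡ 2·x (mod f(x))

Multiply as integer polynomials: a · b = 4·x^2 + 8·x + 4. Reducing coefficients mod 3: a · b ≡ x^2 + 2·x + 1. Now divide by f(x) = x^2 + 1 in F_3[x], eliminating the leading term at each step:
  leading term x^2: subtract (1)·f(x) = x^2 + 1, leaving 2·x (coefficients mod 3)
The degree is now < 2, so this is the remainder. Hence a · b ≡ 2·x in F_3[x]/(f).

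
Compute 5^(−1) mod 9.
5^(−1) ≡ 2 (mod 9)

Apply the extended Euclidean algorithm to (9, 5), tracking rows (r, s, t) with s·9 + t·5 = r. Each division r_prev = q·r_cur + r_new produces the new row as (previous row) − q·(current row):
  row A: (9, 1, 0)   [1·9 + 0·5 = 9]
  row B: (5, 0, 1)   [0·9 + 1·5 = 5]
  9 = 1·5 + 4   → row C = row A − 1·row B = (4, 1, −1)   [check: 1·9 − 1·5 = 4]
  5 = 1·4 + 1   → row D = row B − 1·row C = (1, −1, 2)   [check: −1·9 + 2·5 = 1]
  4 = 4·1 + 0   → remainder 0, stop. gcd = 1 (last nonzero row D).
The gcd is 1, so 5 is invertible mod 9. The last nonzero row gives −1·9 + 2·5 = 1, so t = 2. So 5^(−1) ≡ 2 (mod 9). Verify: 5 · 2 = 10 ≡ 1 (mod 9). ✓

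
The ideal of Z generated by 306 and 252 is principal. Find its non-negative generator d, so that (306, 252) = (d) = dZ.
In the PID Z, (a, b) is generated by gcd(a, b). Compute gcd(306, 252) with the extended Euclidean algorithm, tracking rows (r, s, t) with s·306 + t·252 = r:
  row A: (306, 1, 0)   [1·306 + 0·252 = 306]
  row B: (252, 0, 1)   [0·306 + 1·252 = 252]
  306 = 1·252 + 54   → row C = row A − 1·row B = (54, 1, −1)   [check: 1·306 − 1·252 = 54]
  252 = 4·54 + 36   → row D = row B − 4·row C = (36, −4, 5)   [check: −4·306 + 5·252 = 36]
  54 = 1·36 + 18   → row E = row C − 1·row D = (18, 5, −6)   [check: 5·306 − 6·252 = 18]
  36 = 2·18 + 0   → remainder 0, stop. gcd = 18 (last nonzero row E).
So gcd(306, 252) = 18, with Bézout identity 5·306 − 6·252 = 18. Containment (⊇): the Bézout identity exhibits 18 as an element of (306, 252), giving (18) ⊆ (306, 252). Containment (⊆): since 18 | 306 and 18 | 252 (306 = 18·17, 252 = 18·14), every Z-linear combination of 306 and 252 is divisible by 18, so (306, 252) ⊆ (18). Therefore (306, 252) = (18), d = 18.

Final answer: (306, 252) = (18); d = 18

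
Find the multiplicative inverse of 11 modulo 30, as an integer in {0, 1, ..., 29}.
Apply the extended Euclidean algorithm to (30, 11), tracking rows (r, s, t) with s·30 + t·11 = r. Each division r_prev = q·r_cur + r_new produces the new row as (previous row) − q·(current row):
  row A: (30, 1, 0)   [1·30 + 0·11 = 30]
  row B: (11, 0, 1)   [0·30 + 1·11 = 11]
  30 = 2·11 + 8   → row C = row A − 2·row B = (8, 1, −2)   [check: 1·30 − 2·11 = 8]
  11 = 1·8 + 3   → row D = row B − 1·row C = (3, −1, 3)   [check: −1·30 + 3·11 = 3]
  8 = 2·3 + 2   → row E = row C − 2·row D = (2, 3, −8)   [check: 3·30 − 8·11 = 2]
  3 = 1·2 + 1   → row F = row D − 1·row E = (1, −4, 11)   [check: −4·30 + 11·11 = 1]
  2 = 2·1 + 0   → remainder 0, stop. gcd = 1 (last nonzero row F).
The gcd is 1, so 11 is invertible mod 30. The last nonzero row gives −4·30 + 11·11 = 1, so t = 11. So 11^(−1) ≡ 11 (mod 30). Verify: 11 · 11 = 121 ≡ 1 (mod 30). ✓

Final answer: 11^(−1) ≡ 11 (mod 30)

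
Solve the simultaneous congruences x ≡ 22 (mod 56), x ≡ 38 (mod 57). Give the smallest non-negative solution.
x ≡ 2318 (mod 3192); the representative in [0, 3192) is 2318

The moduli 56, 57 are pairwise coprime, so by the CRT there is a unique solution mod 56·57 = 3192.
Solve by successive substitution. Start with x ≡ 22 (mod 56).
  Combine with x ≡ 38 (mod 57): write x = 22 + 56·t and require 22 + 56·t ≡ 38 (mod 57), i.e. 56·t ≡ 38 − 22 ≡ 16 (mod 57). Since 56^(−1) ≡ 56 (mod 57), t ≡ 56·16 ≡ 41 (mod 57). So x ≡ 22 + 56·41 = 2318 (mod 3192).
Unique solution in [0, 3192): x = 2318.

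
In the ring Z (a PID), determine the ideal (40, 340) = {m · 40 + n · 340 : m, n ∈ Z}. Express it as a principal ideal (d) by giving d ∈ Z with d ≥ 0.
In the PID Z, (a, b) is generated by gcd(a, b). Compute gcd(340, 40) with the extended Euclidean algorithm, tracking rows (r, s, t) with s·340 + t·40 = r:
  row A: (340, 1, 0)   [1·340 + 0·40 = 340]
  row B: (40, 0, 1)   [0·340 + 1·40 = 40]
  340 = 8·40 + 20   → row C = row A − 8·row B = (20, 1, −8)   [check: 1·340 − 8·40 = 20]
  40 = 2·20 + 0   → remainder 0, stop. gcd = 20 (last nonzero row C).
So gcd(40, 340) = 20, with Bézout identity 1·340 − 8·40 = 20. Containment (⊇): the Bézout identity exhibits 20 as an element of (40, 340), giving (20) ⊆ (40, 340). Containment (⊆): since 20 | 40 and 20 | 340 (40 = 20·2, 340 = 20·17), every Z-linear combination of 40 and 340 is divisible by 20, so (40, 340) ⊆ (20). Therefore (40, 340) = (20), d = 20.

Final answer: (40, 340) = (20); d = 20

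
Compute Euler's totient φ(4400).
φ(4400) = 1600

φ is multiplicative, with φ(p^e) = p^e − p^(e−1). Factorise 4400 = 2^4 · 5^2 · 11. Then
  φ(4400) = (2^4 − 2^3) · (5^2 − 5^1) · (11 − 1) = 8 · 20 · 10 = 1600.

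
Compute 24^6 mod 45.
Use repeated squaring. Binary(6) = 110. Walk through the bits of the exponent 6 left-to-right: at each bit after the leading one, square the running value, then multiply by 24 if the bit is 1 (always reducing mod 45):
  bit 1 = 1 (leading): start with 24.
  bit 2 = 1: square 24^2 = 576 ≡ 36; bit is 1, so multiply 36·24 = 864 ≡ 9 (mod 45).
  bit 3 = 0: square 9^2 = 81 ≡ 36 (mod 45).
Final value: 24^6 ≡ 36 (mod 45).

Final answer: 36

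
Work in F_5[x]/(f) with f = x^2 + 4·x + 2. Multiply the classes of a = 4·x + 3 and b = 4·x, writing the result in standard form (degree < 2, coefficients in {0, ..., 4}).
a · b ≡ 3·x + 3 (mod f(x))

Multiply as integer polynomials: a · b = 16·x^2 + 12·x. Reducing coefficients mod 5: a · b ≡ x^2 + 2·x. Now divide by f(x) = x^2 + 4·x + 2 in F_5[x], eliminating the leading term at each step:
  leading term x^2: subtract (1)·f(x) = x^2 + 4·x + 2, leaving 3·x + 3 (coefficients mod 5)
The degree is now < 2, so this is the remainder. Hence a · b ≡ 3·x + 3 in F_5[x]/(f).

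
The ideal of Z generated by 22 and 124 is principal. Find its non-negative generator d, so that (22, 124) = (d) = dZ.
In the PID Z, (a, b) is generated by gcd(a, b). Compute gcd(124, 22) with the extended Euclidean algorithm, tracking rows (r, s, t) with s·124 + t·22 = r:
  row A: (124, 1, 0)   [1·124 + 0·22 = 124]
  row B: (22, 0, 1)   [0·124 + 1·22 = 22]
  124 = 5·22 + 14   → row C = row A − 5·row B = (14, 1, −5)   [check: 1·124 − 5·22 = 14]
  22 = 1·14 + 8   → row D = row B − 1·row C = (8, −1, 6)   [check: −1·124 + 6·22 = 8]
  14 = 1·8 + 6   → row E = row C − 1·row D = (6, 2, −11)   [check: 2·124 − 11·22 = 6]
  8 = 1·6 + 2   → row F = row D − 1·row E = (2, −3, 17)   [check: −3·124 + 17·22 = 2]
  6 = 3·2 + 0   → remainder 0, stop. gcd = 2 (last nonzero row F).
So gcd(22, 124) = 2, with Bézout identity −3·124 + 17·22 = 2. Containment (⊇): the Bézout identity exhibits 2 as an element of (22, 124), giving (2) ⊆ (22, 124). Containment (⊆): since 2 | 22 and 2 | 124 (22 = 2·11, 124 = 2·62), every Z-linear combination of 22 and 124 is divisible by 2, so (22, 124) ⊆ (2). Therefore (22, 124) = (2), d = 2.

Final answer: (22, 124) = (2); d = 2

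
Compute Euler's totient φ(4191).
φ(4191) = 2520

φ is multiplicative, with φ(p^e) = p^e − p^(e−1). Factorise 4191 = 3 · 11 · 127. Then
  φ(4191) = (3 − 1) · (11 − 1) · (127 − 1) = 2 · 10 · 126 = 2520.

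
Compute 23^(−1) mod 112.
23^(−1) ≡ 39 (mod 112)

Apply the extended Euclidean algorithm to (112, 23), tracking rows (r, s, t) with s·112 + t·23 = r. Each division r_prev = q·r_cur + r_new produces the new row as (previous row) − q·(current row):
  row A: (112, 1, 0)   [1·112 + 0·23 = 112]
  row B: (23, 0, 1)   [0·112 + 1·23 = 23]
  112 = 4·23 + 20   → row C = row A − 4·row B = (20, 1, −4)   [check: 1·112 − 4·23 = 20]
  23 = 1·20 + 3   → row D = row B − 1·row C = (3, −1, 5)   [check: −1·112 + 5·23 = 3]
  20 = 6·3 + 2   → row E = row C − 6·row D = (2, 7, −34)   [check: 7·112 − 34·23 = 2]
  3 = 1·2 + 1   → row F = row D − 1·row E = (1, −8, 39)   [check: −8·112 + 39·23 = 1]
  2 = 2·1 + 0   → remainder 0, stop. gcd = 1 (last nonzero row F).
The gcd is 1, so 23 is invertible mod 112. The last nonzero row gives −8·112 + 39·23 = 1, so t = 39. So 23^(−1) ≡ 39 (mod 112). Verify: 23 · 39 = 897 ≡ 1 (mod 112). ✓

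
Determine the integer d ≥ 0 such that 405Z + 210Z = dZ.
In the PID Z, (a, b) is generated by gcd(a, b). Compute gcd(405, 210) with the extended Euclidean algorithm, tracking rows (r, s, t) with s·405 + t·210 = r:
  row A: (405, 1, 0)   [1·405 + 0·210 = 405]
  row B: (210, 0, 1)   [0·405 + 1·210 = 210]
  405 = 1·210 + 195   → row C = row A − 1·row B = (195, 1, −1)   [check: 1·405 − 1·210 = 195]
  210 = 1·195 + 15   → row D = row B − 1·row C = (15, −1, 2)   [check: −1·405 + 2·210 = 15]
  195 = 13·15 + 0   → remainder 0, stop. gcd = 15 (last nonzero row D).
So gcd(405, 210) = 15, with Bézout identity −1·405 + 2·210 = 15. Containment (⊇): the Bézout identity exhibits 15 as an element of (405, 210), giving (15) ⊆ (405, 210). Containment (⊆): since 15 | 405 and 15 | 210 (405 = 15·27, 210 = 15·14), every Z-linear combination of 405 and 210 is divisible by 15, so (405, 210) ⊆ (15). Therefore (405, 210) = (15), d = 15.

Final answer: (405, 210) = (15); d = 15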